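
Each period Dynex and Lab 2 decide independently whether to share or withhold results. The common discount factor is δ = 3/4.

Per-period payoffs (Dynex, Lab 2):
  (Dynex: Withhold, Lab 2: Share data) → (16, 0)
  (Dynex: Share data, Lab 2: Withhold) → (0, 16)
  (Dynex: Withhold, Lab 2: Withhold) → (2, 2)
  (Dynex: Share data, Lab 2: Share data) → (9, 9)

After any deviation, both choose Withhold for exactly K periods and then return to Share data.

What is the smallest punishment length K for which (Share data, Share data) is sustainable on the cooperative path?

2

No profitable deviation requires (9−2)(δ+…+δ^K) ≥ 16−9, i.e. δ+…+δ^K ≥ 1 ≈ 1.0000.
With δ = 3/4, the partial sums are K=1: 0.7500, K=2: 1.3125.
K = 2 is the first length at which the sum reaches 1.0000.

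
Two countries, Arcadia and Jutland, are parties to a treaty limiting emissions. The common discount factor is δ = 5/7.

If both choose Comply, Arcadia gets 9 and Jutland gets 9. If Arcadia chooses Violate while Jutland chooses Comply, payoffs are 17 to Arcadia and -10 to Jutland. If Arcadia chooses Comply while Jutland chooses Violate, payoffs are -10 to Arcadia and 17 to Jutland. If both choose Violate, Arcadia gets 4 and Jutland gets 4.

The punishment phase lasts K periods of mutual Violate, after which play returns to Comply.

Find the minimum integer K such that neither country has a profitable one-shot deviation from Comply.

IC: δ(1−δ^K)/(1−δ) ≥ (17−9)/(9−4) = 8/5.
With δ = 5/7: need 1 − δ^K ≥ 8/5·(1−5/7)/(5/7), i.e. δ^K ≤ 0.3600.
Since (5/7)^3 = 0.3644 and (5/7)^4 = 0.2603, the smallest such K is 4.

4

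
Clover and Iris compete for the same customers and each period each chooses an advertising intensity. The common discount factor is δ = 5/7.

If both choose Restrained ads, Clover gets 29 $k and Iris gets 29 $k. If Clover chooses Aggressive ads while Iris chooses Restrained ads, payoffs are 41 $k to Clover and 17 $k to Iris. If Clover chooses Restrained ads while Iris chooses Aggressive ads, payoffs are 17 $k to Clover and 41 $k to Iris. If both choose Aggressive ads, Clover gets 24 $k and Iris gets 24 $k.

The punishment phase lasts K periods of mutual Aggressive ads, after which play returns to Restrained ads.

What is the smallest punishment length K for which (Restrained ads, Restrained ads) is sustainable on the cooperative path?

IC: δ(1−δ^K)/(1−δ) ≥ (41−29)/(29−24) = 12/5.
With δ = 5/7: need 1 − δ^K ≥ 12/5·(1−5/7)/(5/7), i.e. δ^K ≤ 0.0400.
Since (5/7)^9 = 0.0484 and (5/7)^10 = 0.0346, the smallest such K is 10.

10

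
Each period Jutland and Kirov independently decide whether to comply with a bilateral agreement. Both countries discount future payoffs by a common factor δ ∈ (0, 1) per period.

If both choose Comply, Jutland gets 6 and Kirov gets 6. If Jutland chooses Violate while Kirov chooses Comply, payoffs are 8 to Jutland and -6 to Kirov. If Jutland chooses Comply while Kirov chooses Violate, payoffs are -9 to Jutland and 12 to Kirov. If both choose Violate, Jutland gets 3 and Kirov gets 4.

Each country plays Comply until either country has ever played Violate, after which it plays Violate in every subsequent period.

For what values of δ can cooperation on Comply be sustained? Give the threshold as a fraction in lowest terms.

Jutland: cooperation gives 6 each period; deviation gives 8 once then 3 forever.
  6/(1−δ) ≥ 8 + 3δ/(1−δ) ⇒ δ ≥ 2/5.
Kirov: cooperation gives 6 each period; deviation gives 12 once then 4 forever.
  δ ≥ 6/8 = 3/4.
Both must hold, so the binding constraint is Kirov's: δ ≥ 3/4.

3/4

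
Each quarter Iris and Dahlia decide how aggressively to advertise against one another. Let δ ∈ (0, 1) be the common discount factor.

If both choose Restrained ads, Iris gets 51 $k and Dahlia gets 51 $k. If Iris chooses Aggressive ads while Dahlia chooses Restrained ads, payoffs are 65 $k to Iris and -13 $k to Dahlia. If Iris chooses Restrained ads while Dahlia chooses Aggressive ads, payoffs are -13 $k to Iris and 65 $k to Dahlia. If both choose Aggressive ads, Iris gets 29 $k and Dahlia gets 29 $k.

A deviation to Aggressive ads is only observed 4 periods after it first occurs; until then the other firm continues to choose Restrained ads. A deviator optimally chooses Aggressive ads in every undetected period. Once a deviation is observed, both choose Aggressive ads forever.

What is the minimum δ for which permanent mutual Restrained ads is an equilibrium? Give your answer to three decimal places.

A deviator earns 65 for 4 periods, then 29 forever; cooperating earns 51 forever. Multiplying the IC by (1−δ):
51 ≥ 65(1−δ^4) + 29δ^4, so 36·δ^4 ≥ 14 and δ^4 ≥ 7/18.
δ ≥ (7/18)^(1/4) ≈ 0.790.

0.790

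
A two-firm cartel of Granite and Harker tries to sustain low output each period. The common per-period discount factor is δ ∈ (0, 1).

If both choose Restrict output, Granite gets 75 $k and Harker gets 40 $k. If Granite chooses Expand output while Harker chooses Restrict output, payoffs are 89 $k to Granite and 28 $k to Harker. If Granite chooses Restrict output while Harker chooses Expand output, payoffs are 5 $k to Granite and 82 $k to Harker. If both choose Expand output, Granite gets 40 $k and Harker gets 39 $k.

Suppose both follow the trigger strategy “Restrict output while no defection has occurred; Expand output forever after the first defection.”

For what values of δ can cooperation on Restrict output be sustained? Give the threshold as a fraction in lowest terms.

42/43

For Granite: deviation gain 89−75 = 14, per-period punishment loss 75−40 = 35. IC gives δ ≥ 14/49 = 2/7.
For Harker: gain 42, loss 1 per period, so δ ≥ 42/43.
The tighter constraint is Harker's, so cooperation needs δ ≥ 42/43.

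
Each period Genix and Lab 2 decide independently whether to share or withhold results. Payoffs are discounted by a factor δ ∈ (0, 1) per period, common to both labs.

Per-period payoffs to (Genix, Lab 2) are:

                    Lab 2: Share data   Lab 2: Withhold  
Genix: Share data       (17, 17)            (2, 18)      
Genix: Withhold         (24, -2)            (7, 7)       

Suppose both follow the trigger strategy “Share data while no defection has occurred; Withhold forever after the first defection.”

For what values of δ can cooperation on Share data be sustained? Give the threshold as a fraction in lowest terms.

For Genix: deviation gain 24−17 = 7, per-period punishment loss 17−7 = 10. IC gives δ ≥ 7/17.
For Lab 2: gain 1, loss 10 per period, so δ ≥ 1/11.
The tighter constraint is Genix's, so cooperation needs δ ≥ 7/17.

7/17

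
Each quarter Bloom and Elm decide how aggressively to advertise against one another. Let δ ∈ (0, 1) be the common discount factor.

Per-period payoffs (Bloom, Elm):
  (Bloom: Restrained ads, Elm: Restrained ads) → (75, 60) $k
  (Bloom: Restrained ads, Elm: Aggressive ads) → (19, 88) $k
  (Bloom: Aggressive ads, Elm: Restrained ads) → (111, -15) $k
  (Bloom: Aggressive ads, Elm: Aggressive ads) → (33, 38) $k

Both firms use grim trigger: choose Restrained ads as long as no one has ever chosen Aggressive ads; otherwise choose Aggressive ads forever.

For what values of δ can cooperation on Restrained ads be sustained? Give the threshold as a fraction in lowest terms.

14/25

Bloom's threshold: (111−75)/(111−33) = 6/13.
Elm's threshold: (88−60)/(88−38) = 14/25.
6/13 < 14/25, so Elm binds and δ* = 14/25.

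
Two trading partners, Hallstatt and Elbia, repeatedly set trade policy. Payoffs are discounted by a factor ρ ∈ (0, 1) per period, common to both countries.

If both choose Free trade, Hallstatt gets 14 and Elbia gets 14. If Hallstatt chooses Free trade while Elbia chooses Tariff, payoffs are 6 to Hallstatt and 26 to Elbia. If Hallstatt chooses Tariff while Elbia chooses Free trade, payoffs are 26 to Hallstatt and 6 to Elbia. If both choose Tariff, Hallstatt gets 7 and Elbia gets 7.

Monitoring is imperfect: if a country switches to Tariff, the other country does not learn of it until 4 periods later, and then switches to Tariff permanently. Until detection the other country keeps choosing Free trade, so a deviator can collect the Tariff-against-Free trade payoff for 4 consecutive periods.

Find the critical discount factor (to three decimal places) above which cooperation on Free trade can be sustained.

0.891

The best deviation is to choose Tariff for all 4 undetected periods, earning 26 each, then 7 forever once detected.
Deviation value: 26(1−ρ^4)/(1−ρ) + 7ρ^4/(1−ρ); cooperation value: 14/(1−ρ).
IC: 14 ≥ 26(1−ρ^4) + 7ρ^4 = 26 − 19ρ^4.
So ρ^4 ≥ 12/19, giving ρ ≥ (12/19)^(1/4) ≈ 0.891.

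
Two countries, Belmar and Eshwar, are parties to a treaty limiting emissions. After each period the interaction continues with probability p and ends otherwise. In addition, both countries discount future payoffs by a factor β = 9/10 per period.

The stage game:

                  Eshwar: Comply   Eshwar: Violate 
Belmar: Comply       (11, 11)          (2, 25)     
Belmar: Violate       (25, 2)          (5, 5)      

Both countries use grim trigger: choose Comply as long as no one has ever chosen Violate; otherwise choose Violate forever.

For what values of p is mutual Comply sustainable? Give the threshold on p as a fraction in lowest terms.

Expected continuation weight on next period's payoff is β·p = 9/10·p, which plays the role of the discount factor.
Cooperation requires 9/10·p ≥ (25−11)/(25−5) = 7/10, hence p ≥ 7/9.

7/9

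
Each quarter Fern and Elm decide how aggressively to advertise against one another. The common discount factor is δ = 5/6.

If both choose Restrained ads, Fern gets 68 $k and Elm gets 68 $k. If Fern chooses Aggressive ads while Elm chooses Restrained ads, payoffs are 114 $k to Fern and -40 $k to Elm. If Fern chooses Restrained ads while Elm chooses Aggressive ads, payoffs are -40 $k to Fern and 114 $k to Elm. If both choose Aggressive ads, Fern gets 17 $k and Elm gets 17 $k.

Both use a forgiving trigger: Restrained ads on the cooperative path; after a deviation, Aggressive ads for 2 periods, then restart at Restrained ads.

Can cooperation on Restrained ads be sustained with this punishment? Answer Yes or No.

Comparing payoff streams over the 3 periods until play realigns: cooperate → 68(1+δ+…+δ^2); deviate → 114 + 17(δ+…+δ^2).
Cooperation is sustained iff (68−17)(δ+…+δ^2) ≥ 114−68.
δ+…+δ^2 = 5/6·(1−(5/6)^2)/(1−5/6) = 1.5278, and (114−68)/(68−17) = 0.9020.
1.5278 ≥ 0.9020, so cooperation is sustainable.

Yes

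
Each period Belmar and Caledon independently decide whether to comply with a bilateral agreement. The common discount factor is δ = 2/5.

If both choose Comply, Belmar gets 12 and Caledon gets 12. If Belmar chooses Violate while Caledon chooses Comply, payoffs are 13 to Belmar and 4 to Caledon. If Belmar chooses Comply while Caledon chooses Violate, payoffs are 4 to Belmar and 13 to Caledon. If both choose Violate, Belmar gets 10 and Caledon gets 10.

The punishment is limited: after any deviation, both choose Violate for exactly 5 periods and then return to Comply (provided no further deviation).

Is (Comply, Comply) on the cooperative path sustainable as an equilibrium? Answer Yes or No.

Comparing payoff streams over the 6 periods until play realigns: cooperate → 12(1+δ+…+δ^5); deviate → 13 + 10(δ+…+δ^5).
Cooperation is sustained iff (12−10)(δ+…+δ^5) ≥ 13−12.
δ+…+δ^5 = 2/5·(1−(2/5)^5)/(1−2/5) = 0.6598, and (13−12)/(12−10) = 0.5000.
0.6598 ≥ 0.5000, so cooperation is sustainable.

Yes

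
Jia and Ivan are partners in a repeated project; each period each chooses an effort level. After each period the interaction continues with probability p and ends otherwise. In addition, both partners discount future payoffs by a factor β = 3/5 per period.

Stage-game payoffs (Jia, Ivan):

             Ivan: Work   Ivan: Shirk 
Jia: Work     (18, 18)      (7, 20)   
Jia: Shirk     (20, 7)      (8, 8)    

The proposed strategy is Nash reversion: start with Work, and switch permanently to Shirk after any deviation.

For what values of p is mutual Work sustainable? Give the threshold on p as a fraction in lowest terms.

Expected continuation weight on next period's payoff is β·p = 3/5·p, which plays the role of the discount factor.
Cooperation requires 3/5·p ≥ (20−18)/(20−8) = 1/6, hence p ≥ 5/18.

5/18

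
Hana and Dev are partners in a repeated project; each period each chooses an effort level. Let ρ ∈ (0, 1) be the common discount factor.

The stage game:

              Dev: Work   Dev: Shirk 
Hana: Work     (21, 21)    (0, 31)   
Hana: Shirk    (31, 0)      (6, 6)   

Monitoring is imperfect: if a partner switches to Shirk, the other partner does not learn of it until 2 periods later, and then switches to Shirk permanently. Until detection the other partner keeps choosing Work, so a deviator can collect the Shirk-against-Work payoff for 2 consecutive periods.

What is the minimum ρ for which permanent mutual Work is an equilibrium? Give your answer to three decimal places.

0.632

A deviator earns 31 for 2 periods, then 6 forever; cooperating earns 21 forever. Multiplying the IC by (1−ρ):
21 ≥ 31(1−ρ^2) + 6ρ^2, so 25·ρ^2 ≥ 10 and ρ^2 ≥ 2/5.
ρ ≥ (2/5)^(1/2) ≈ 0.632.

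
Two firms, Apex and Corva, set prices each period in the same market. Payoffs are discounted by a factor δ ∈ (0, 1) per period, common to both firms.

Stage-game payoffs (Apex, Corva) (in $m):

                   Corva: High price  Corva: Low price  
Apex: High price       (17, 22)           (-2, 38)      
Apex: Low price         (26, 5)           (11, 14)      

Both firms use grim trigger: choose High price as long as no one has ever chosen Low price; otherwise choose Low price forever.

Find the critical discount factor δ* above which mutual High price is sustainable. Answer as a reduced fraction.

2/3

Apex's threshold: (26−17)/(26−11) = 3/5.
Corva's threshold: (38−22)/(38−14) = 2/3.
3/5 < 2/3, so Corva binds and δ* = 2/3.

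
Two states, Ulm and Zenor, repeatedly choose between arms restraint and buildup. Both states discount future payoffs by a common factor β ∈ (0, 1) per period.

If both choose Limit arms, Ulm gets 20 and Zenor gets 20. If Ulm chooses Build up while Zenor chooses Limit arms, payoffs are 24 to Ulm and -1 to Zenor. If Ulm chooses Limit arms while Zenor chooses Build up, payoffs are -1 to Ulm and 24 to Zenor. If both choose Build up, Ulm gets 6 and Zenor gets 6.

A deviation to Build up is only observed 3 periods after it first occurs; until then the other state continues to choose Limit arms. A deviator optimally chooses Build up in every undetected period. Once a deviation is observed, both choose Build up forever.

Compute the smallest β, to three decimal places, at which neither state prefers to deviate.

0.606

Deviating for the 3 undetected periods gains 24−20 = 4 per period over cooperation, then loses 20−6 = 14 per period forever once punishment starts.
Gain: 4(1 + β + … + β^2); loss: 14·β^3/(1−β).
No profitable deviation ⇔ 4(1−β^3) ≤ 14·β^3, i.e. β^3 ≥ 4/(4+14) = 2/9.
Hence β ≥ (2/9)^(1/3) ≈ 0.606.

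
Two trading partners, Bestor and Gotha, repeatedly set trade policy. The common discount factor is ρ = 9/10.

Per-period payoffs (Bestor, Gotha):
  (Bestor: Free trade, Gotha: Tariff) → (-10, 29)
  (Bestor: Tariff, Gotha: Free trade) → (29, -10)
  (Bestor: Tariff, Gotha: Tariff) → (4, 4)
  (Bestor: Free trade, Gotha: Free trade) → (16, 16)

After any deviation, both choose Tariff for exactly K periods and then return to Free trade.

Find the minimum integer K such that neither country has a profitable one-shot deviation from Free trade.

2

Need Σ_{k=1}^{K} ρ^k ≥ (29−16)/(16−4) = 1.0833 at ρ = 9/10.
At K = 1 the sum is 0.9000 < 1.0833; at K = 2 it is 1.7100 ≥ 1.0833.
So the minimum punishment length is K = 2.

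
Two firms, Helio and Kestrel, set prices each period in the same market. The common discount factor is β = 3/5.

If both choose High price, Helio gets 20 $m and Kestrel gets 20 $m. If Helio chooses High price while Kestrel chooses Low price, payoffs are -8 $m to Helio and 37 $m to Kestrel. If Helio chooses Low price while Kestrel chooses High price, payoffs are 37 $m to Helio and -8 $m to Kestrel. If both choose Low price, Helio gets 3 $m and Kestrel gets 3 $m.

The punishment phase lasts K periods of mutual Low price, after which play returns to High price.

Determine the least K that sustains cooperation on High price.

No profitable deviation requires (20−3)(β+…+β^K) ≥ 37−20, i.e. β+…+β^K ≥ 1 ≈ 1.0000.
With β = 3/5, the partial sums are K=1: 0.6000, K=2: 0.9600, K=3: 1.1760.
K = 3 is the first length at which the sum reaches 1.0000.

3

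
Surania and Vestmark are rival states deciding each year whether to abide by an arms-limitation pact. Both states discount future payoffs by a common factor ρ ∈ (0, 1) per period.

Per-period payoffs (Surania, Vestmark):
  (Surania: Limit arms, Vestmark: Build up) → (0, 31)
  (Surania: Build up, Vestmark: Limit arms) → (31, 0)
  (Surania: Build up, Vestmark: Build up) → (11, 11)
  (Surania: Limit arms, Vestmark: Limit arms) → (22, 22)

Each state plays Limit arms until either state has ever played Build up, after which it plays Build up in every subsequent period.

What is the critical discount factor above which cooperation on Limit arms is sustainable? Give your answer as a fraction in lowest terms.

Under grim trigger the critical discount factor is (T−C)/(T−P) with T = 31, C = 22, P = 11.
ρ* = (31−22)/(31−11) = 9/20.

9/20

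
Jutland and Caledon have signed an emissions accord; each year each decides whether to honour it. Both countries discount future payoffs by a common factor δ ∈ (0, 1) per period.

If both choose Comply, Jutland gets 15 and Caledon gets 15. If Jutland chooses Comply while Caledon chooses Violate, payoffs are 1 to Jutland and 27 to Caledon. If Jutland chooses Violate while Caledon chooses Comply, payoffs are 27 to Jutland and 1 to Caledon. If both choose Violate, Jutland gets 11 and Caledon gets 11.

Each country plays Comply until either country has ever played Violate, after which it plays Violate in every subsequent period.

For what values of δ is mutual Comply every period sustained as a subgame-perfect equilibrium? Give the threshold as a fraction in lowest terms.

One-period gain from deviating is 27 − 15 = 12. The loss is 15 − 11 = 4 in every subsequent period, with present value 4·δ/(1−δ).
Deviation is unprofitable when 4·δ/(1−δ) ≥ 12, i.e. δ/(1−δ) ≥ 3.
Equivalently δ ≥ 12/(12+4) = 3/4.

3/4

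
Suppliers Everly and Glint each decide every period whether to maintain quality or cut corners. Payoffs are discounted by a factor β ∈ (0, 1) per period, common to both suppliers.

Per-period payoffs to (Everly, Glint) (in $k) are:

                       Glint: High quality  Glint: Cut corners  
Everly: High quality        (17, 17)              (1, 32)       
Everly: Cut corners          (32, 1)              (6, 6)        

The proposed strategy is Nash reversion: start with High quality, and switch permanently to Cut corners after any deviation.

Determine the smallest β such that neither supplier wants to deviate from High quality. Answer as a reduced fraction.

17/(1−β) ≥ 32 + 6β/(1−β)
17 ≥ 32 − 26β
β ≥ 15/26.

15/26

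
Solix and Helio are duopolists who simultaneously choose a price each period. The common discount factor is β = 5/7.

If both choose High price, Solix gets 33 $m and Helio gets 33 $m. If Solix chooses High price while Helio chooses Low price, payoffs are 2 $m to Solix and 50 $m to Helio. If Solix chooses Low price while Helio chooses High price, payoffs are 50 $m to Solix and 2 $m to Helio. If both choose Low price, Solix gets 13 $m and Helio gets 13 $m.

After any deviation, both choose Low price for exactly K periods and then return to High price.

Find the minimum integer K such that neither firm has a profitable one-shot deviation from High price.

Need Σ_{k=1}^{K} β^k ≥ (50−33)/(33−13) = 0.8500 at β = 5/7.
At K = 1 the sum is 0.7143 < 0.8500; at K = 2 it is 1.2245 ≥ 0.8500.
So the minimum punishment length is K = 2.

2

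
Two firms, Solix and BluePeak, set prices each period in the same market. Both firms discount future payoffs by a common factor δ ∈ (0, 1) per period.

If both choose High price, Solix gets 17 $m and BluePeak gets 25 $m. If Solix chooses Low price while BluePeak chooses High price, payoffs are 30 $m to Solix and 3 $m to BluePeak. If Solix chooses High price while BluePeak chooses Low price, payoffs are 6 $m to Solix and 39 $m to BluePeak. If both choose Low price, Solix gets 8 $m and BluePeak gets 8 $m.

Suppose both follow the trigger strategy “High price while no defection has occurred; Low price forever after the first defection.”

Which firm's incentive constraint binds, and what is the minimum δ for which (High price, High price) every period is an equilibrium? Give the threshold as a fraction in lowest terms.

For Solix: deviation gain 30−17 = 13, per-period punishment loss 17−8 = 9. IC gives δ ≥ 13/22.
For BluePeak: gain 14, loss 17 per period, so δ ≥ 14/31.
The tighter constraint is Solix's, so cooperation needs δ ≥ 13/22.

Solix; δ ≥ 13/22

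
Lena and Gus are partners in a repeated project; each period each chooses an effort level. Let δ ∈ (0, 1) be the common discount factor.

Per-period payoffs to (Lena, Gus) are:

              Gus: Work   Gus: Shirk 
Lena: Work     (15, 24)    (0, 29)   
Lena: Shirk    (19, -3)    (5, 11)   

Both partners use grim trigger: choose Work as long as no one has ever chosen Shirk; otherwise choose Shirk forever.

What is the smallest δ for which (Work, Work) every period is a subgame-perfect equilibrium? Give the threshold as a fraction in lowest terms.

Lena: cooperation gives 15 each period; deviation gives 19 once then 5 forever.
  15/(1−δ) ≥ 19 + 5δ/(1−δ) ⇒ δ ≥ 4/14 = 2/7.
Gus: cooperation gives 24 each period; deviation gives 29 once then 11 forever.
  δ ≥ 5/18.
Both must hold, so the binding constraint is Lena's: δ ≥ 2/7.

2/7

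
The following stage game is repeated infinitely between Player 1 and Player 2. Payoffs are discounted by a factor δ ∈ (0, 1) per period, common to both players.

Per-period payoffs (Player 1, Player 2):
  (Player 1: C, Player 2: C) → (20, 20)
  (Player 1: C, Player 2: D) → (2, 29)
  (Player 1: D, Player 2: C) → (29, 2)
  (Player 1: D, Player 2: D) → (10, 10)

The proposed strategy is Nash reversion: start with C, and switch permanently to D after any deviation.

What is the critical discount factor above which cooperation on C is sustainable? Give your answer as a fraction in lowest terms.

20/(1−δ) ≥ 29 + 10δ/(1−δ)
20 ≥ 29 − 19δ
δ ≥ 9/19.

9/19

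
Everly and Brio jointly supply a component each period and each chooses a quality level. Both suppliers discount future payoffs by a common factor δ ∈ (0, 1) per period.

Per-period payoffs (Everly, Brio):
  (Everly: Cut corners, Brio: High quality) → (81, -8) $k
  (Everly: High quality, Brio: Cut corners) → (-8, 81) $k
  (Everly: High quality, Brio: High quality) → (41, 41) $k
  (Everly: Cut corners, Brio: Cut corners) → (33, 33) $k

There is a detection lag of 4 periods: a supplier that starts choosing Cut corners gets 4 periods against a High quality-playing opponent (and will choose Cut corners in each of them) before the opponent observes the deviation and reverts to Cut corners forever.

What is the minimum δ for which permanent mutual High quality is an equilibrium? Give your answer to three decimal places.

0.955

A deviator earns 81 for 4 periods, then 33 forever; cooperating earns 41 forever. Multiplying the IC by (1−δ):
41 ≥ 81(1−δ^4) + 33δ^4, so 48·δ^4 ≥ 40 and δ^4 ≥ 5/6.
δ ≥ (5/6)^(1/4) ≈ 0.955.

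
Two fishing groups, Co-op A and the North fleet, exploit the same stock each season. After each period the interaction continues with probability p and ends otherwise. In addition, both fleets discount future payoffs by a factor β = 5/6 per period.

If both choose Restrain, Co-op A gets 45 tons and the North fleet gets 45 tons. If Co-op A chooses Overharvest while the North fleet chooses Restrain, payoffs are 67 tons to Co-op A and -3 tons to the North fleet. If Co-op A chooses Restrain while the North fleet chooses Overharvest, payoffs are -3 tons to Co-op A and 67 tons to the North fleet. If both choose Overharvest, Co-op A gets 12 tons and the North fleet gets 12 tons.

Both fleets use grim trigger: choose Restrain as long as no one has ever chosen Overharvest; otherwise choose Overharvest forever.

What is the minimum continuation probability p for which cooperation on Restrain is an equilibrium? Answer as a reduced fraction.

12/25

Expected continuation weight on next period's payoff is β·p = 5/6·p, which plays the role of the discount factor.
Cooperation requires 5/6·p ≥ (67−45)/(67−12) = 2/5, hence p ≥ 12/25.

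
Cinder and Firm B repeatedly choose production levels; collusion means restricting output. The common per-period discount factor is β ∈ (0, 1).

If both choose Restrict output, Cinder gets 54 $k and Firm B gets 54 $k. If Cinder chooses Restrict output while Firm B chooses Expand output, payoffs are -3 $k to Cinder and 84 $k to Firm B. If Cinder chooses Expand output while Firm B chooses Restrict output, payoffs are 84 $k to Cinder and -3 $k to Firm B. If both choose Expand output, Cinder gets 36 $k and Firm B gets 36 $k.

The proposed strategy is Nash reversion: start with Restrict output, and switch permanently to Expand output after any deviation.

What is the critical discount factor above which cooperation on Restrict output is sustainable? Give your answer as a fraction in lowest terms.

5/8

54/(1−β) ≥ 84 + 36β/(1−β)
54 ≥ 84 − 48β
β ≥ 30/48 = 5/8.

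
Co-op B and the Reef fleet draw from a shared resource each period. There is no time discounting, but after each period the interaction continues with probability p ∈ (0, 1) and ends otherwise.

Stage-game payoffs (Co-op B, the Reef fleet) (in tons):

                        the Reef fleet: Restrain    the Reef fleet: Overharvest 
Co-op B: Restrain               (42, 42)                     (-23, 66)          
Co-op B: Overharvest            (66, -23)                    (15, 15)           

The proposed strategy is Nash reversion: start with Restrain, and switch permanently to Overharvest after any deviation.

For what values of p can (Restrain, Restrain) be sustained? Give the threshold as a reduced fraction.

With no time discounting, the continuation probability p plays the role of the discount factor.
Grim-trigger IC: 42/(1−p) ≥ 66 + 15p/(1−p) ⇒ p ≥ (66−42)/(66−15) = 8/17.

8/17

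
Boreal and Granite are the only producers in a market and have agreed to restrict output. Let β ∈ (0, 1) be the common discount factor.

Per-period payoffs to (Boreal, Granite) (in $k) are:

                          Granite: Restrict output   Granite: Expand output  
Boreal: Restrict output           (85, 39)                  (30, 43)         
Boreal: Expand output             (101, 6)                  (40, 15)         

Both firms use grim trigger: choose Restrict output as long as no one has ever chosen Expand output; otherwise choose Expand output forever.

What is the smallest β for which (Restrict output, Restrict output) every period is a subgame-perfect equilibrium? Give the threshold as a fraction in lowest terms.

For Boreal: deviation gain 101−85 = 16, per-period punishment loss 85−40 = 45. IC gives β ≥ 16/61.
For Granite: gain 4, loss 24 per period, so β ≥ 4/28 = 1/7.
The tighter constraint is Boreal's, so cooperation needs β ≥ 16/61.

16/61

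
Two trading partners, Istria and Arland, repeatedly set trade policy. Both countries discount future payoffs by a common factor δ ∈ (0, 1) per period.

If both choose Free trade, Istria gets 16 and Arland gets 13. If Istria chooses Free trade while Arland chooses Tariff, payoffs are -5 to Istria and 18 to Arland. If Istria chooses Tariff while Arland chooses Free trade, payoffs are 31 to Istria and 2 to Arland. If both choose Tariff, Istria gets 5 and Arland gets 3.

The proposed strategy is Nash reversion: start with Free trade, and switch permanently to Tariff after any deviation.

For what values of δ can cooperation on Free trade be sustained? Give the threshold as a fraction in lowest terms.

15/26

For Istria: deviation gain 31−16 = 15, per-period punishment loss 16−5 = 11. IC gives δ ≥ 15/26.
For Arland: gain 5, loss 10 per period, so δ ≥ 5/15 = 1/3.
The tighter constraint is Istria's, so cooperation needs δ ≥ 15/26.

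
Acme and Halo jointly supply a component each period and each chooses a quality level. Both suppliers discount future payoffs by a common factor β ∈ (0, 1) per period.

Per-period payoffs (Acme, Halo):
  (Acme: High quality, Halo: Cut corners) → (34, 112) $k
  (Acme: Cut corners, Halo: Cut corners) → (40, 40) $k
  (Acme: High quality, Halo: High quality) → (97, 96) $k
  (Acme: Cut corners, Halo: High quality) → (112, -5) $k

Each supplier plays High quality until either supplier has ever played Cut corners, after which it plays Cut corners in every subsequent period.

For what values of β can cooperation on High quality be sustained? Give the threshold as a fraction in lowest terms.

Acme's threshold: (112−97)/(112−40) = 5/24.
Halo's threshold: (112−96)/(112−40) = 2/9.
5/24 < 2/9, so Halo binds and β* = 2/9.

2/9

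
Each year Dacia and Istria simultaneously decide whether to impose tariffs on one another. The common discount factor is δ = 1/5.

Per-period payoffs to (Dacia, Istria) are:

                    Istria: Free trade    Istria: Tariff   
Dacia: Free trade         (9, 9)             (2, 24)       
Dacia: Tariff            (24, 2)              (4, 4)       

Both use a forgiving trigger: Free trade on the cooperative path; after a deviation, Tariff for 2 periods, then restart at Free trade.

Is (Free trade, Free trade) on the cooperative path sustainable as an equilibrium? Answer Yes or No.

A one-shot deviation gives 24 now, then 4 for 2 periods, then back to 9.
Gain from deviating: (24−9) today; loss: (9−4) in each of the next 2 periods.
No-deviation condition: (9−4)(δ+…+δ^2) ≥ 24−9, i.e. δ+…+δ^2 ≥ 3.
At δ = 1/5: δ+…+δ^2 = 0.2400 < 3.0000.
So cooperation is not sustainable.

No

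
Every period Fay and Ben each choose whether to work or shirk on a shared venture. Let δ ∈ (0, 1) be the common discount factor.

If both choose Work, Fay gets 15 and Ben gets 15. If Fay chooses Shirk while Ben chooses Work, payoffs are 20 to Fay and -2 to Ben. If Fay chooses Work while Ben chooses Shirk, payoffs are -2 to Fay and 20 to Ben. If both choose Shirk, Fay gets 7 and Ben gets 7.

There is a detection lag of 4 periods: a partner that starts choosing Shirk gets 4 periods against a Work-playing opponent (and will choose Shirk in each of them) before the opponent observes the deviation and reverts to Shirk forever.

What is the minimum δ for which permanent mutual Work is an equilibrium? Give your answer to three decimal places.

The best deviation is to choose Shirk for all 4 undetected periods, earning 20 each, then 7 forever once detected.
Deviation value: 20(1−δ^4)/(1−δ) + 7δ^4/(1−δ); cooperation value: 15/(1−δ).
IC: 15 ≥ 20(1−δ^4) + 7δ^4 = 20 − 13δ^4.
So δ^4 ≥ 5/13, giving δ ≥ (5/13)^(1/4) ≈ 0.788.

0.788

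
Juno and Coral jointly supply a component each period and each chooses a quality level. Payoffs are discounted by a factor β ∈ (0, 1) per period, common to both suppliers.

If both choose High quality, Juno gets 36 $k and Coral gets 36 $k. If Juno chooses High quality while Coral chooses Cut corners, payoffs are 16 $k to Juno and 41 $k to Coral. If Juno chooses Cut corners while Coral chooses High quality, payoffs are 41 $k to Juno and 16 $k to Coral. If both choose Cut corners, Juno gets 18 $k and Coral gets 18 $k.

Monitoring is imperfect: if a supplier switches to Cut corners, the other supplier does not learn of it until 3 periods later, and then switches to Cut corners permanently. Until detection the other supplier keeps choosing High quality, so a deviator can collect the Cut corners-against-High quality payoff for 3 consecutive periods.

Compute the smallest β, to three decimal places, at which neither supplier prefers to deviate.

A deviator earns 41 for 3 periods, then 18 forever; cooperating earns 36 forever. Multiplying the IC by (1−β):
36 ≥ 41(1−β^3) + 18β^3, so 23·β^3 ≥ 5 and β^3 ≥ 5/23.
β ≥ (5/23)^(1/3) ≈ 0.601.

0.601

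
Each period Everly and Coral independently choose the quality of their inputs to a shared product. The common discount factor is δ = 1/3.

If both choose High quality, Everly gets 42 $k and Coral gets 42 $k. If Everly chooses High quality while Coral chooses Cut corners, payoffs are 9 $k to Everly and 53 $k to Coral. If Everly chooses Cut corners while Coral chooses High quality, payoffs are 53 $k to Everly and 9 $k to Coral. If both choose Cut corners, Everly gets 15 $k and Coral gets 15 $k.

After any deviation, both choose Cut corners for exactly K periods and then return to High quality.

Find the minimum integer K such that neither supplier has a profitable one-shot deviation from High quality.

2

IC: δ(1−δ^K)/(1−δ) ≥ (53−42)/(42−15) = 11/27.
With δ = 1/3: need 1 − δ^K ≥ 11/27·(1−1/3)/(1/3), i.e. δ^K ≤ 0.1852.
Since (1/3)^1 = 0.3333 and (1/3)^2 = 0.1111, the smallest such K is 2.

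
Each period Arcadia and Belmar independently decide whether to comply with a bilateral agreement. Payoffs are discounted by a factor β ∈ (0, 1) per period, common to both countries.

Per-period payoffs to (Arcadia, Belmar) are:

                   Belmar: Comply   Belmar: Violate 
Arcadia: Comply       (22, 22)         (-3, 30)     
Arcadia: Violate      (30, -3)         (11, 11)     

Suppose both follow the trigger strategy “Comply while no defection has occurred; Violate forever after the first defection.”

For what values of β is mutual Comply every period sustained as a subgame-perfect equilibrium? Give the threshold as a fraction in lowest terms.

Cooperation forever yields 22 each period: 22/(1−β).
Deviating yields 30 once, then 11 forever: 30 + 11β/(1−β).
No profitable deviation requires 22/(1−β) ≥ 30 + 11β/(1−β).
Multiplying by (1−β): 22 ≥ 30(1−β) + 11β = 30 − 19β.
So 19β ≥ 8, i.e. β ≥ 8/19.

8/19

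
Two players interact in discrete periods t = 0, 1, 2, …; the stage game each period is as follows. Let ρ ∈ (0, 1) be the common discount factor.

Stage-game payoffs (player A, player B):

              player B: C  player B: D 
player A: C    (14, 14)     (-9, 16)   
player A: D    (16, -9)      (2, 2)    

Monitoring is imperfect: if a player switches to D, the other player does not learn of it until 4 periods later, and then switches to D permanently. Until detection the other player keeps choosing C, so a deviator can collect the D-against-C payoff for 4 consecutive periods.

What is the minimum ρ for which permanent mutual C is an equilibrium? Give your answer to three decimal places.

0.615

The best deviation is to choose D for all 4 undetected periods, earning 16 each, then 2 forever once detected.
Deviation value: 16(1−ρ^4)/(1−ρ) + 2ρ^4/(1−ρ); cooperation value: 14/(1−ρ).
IC: 14 ≥ 16(1−ρ^4) + 2ρ^4 = 16 − 14ρ^4.
So ρ^4 ≥ 2/14 = 1/7, giving ρ ≥ (1/7)^(1/4) ≈ 0.615.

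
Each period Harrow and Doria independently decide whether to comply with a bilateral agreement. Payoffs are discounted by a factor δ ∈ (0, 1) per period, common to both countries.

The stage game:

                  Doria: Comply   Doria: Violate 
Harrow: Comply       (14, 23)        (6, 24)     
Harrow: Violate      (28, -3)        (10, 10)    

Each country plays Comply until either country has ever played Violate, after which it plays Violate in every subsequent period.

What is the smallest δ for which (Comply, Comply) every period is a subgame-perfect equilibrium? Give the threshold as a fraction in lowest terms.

Harrow: cooperation gives 14 each period; deviation gives 28 once then 10 forever.
  14/(1−δ) ≥ 28 + 10δ/(1−δ) ⇒ δ ≥ 14/18 = 7/9.
Doria: cooperation gives 23 each period; deviation gives 24 once then 10 forever.
  δ ≥ 1/14.
Both must hold, so the binding constraint is Harrow's: δ ≥ 7/9.

7/9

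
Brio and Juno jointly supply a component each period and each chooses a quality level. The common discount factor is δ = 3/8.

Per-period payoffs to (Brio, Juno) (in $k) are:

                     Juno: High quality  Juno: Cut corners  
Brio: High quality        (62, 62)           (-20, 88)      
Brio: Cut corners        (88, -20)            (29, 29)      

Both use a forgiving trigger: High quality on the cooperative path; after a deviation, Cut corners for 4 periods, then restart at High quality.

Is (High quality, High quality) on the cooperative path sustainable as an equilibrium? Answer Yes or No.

No

IC: δ+…+δ^4 ≥ (88−62)/(62−29) = 26/33.
At δ = 3/8: partial sum = 0.5881 < 0.7879. Cooperation not sustainable.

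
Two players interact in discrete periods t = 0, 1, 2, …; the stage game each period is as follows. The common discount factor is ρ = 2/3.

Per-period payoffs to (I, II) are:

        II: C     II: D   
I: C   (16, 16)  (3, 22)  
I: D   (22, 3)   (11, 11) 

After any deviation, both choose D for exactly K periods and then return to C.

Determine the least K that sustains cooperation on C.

3

IC: ρ(1−ρ^K)/(1−ρ) ≥ (22−16)/(16−11) = 6/5.
With ρ = 2/3: need 1 − ρ^K ≥ 6/5·(1−2/3)/(2/3), i.e. ρ^K ≤ 0.4000.
Since (2/3)^2 = 0.4444 and (2/3)^3 = 0.2963, the smallest such K is 3.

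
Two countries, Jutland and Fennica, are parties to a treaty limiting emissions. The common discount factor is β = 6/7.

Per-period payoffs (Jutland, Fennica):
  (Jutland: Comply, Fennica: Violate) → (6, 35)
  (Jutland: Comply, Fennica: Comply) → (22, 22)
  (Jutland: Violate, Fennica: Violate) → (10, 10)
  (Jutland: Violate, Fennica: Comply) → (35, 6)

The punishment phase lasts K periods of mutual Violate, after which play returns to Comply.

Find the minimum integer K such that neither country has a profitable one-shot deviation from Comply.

IC: β(1−β^K)/(1−β) ≥ (35−22)/(22−10) = 13/12.
With β = 6/7: need 1 − β^K ≥ 13/12·(1−6/7)/(6/7), i.e. β^K ≤ 0.8194.
Since (6/7)^1 = 0.8571 and (6/7)^2 = 0.7347, the smallest such K is 2.

2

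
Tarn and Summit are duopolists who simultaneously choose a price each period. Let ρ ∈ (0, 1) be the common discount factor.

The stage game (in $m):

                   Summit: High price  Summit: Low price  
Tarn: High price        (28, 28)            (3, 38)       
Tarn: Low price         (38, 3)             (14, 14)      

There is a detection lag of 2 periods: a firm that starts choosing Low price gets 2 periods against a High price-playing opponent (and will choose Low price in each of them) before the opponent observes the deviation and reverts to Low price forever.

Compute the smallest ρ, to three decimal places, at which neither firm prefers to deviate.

The best deviation is to choose Low price for all 2 undetected periods, earning 38 each, then 14 forever once detected.
Deviation value: 38(1−ρ^2)/(1−ρ) + 14ρ^2/(1−ρ); cooperation value: 28/(1−ρ).
IC: 28 ≥ 38(1−ρ^2) + 14ρ^2 = 38 − 24ρ^2.
So ρ^2 ≥ 10/24 = 5/12, giving ρ ≥ (5/12)^(1/2) ≈ 0.645.

0.645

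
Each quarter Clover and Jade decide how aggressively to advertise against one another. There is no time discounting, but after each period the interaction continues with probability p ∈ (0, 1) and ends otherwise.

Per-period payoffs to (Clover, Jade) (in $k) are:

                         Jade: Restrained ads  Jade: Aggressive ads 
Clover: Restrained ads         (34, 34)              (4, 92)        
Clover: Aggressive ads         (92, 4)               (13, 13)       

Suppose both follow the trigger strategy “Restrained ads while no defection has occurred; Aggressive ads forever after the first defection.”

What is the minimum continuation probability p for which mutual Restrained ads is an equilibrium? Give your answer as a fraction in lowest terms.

58/79

With no time discounting, the continuation probability p plays the role of the discount factor.
Grim-trigger IC: 34/(1−p) ≥ 92 + 13p/(1−p) ⇒ p ≥ (92−34)/(92−13) = 58/79.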